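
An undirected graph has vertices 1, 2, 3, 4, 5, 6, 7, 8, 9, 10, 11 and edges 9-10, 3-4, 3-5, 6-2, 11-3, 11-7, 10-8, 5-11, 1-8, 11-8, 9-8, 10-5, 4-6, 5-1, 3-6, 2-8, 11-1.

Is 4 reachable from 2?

Yes

Explore from 2.
Distance 1: reach 6, 8.
Distance 2: reach 1, 3, 4, 9, 10, 11.
Found 4.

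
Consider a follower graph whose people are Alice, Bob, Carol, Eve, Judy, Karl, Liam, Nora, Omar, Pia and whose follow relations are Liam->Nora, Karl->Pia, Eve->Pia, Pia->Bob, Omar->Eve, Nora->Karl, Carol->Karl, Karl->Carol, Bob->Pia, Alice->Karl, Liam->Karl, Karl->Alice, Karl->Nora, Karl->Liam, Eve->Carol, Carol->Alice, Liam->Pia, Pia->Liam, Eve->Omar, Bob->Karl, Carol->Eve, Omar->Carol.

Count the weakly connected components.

From Alice: component {Alice, Bob, Carol, Eve, Karl, Liam, Nora, Omar, Pia}.
From Judy: component {Judy}.
That's 2 components.

2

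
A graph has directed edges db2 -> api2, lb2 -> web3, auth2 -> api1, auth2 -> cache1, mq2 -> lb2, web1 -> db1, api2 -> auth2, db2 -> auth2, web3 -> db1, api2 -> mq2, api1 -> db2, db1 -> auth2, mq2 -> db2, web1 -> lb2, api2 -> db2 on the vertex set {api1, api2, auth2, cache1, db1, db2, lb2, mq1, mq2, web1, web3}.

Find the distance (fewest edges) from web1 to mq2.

6

Distance 0: web1.
Distance 1: db1, lb2.
Distance 2: auth2, web3.
Distance 3: api1, cache1.
Distance 4: db2.
Distance 5: api2.
Distance 6: mq2 — contains mq2.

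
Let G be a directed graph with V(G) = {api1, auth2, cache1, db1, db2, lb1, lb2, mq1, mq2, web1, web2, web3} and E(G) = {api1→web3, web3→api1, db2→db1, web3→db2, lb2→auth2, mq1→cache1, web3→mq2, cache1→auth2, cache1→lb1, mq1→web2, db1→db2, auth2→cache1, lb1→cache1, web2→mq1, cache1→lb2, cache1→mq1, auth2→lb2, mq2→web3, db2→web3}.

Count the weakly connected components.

3

From api1: component {api1, db1, db2, mq2, web3}.
From auth2: component {auth2, cache1, lb1, lb2, mq1, web2}.
From web1: component {web1}.
That's 3 components.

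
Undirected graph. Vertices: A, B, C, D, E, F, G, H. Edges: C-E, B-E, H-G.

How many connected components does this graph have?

5

From A: component {A}.
From B: component {B, C, E}.
From D: component {D}.
From F: component {F}.
From G: component {G, H}.
That's 5 components.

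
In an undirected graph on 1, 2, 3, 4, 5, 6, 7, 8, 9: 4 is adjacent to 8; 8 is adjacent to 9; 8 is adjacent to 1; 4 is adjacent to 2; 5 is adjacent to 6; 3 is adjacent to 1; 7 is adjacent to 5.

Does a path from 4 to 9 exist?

Explore from 4.
Distance 1: reach 2, 8.
Distance 2: reach 1, 9.
Found 9.

Yes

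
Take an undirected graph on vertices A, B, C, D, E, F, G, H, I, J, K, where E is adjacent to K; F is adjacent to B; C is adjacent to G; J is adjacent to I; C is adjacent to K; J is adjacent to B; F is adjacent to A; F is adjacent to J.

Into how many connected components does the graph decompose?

From A: component {A, B, F, I, J}.
From C: component {C, E, G, K}.
From D: component {D}.
From H: component {H}.
That's 4 components.

4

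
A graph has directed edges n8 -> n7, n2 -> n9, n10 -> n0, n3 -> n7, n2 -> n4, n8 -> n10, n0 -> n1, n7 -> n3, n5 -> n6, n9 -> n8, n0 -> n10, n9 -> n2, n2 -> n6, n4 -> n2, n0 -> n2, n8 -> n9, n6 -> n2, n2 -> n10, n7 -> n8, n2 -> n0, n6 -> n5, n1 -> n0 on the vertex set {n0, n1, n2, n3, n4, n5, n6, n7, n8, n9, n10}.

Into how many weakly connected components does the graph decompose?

From n0: component {n0, n1, n2, n3, n4, n5, n6, n7, n8, n9, n10}.
That's 1 component.

1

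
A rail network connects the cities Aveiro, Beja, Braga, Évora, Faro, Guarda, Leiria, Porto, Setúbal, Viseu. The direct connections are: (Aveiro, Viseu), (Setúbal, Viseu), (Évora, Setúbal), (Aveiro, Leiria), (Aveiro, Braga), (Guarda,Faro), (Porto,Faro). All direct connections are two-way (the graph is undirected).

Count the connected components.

From Aveiro: component {Aveiro, Braga, Évora, Leiria, Setúbal, Viseu}.
From Beja: component {Beja}.
From Faro: component {Faro, Guarda, Porto}.
That's 3 components.

3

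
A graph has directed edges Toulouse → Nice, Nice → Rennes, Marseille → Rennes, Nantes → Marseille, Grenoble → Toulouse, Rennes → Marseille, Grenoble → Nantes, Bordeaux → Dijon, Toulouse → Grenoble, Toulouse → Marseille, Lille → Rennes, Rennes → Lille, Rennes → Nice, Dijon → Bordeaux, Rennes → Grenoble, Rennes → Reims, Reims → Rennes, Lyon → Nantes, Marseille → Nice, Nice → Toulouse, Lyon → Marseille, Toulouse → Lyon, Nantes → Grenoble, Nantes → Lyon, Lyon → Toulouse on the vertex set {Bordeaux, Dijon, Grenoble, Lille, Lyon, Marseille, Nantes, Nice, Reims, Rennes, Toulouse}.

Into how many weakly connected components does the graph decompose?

From Bordeaux: component {Bordeaux, Dijon}.
From Grenoble: component {Grenoble, Lille, Lyon, Marseille, Nantes, Nice, Reims, Rennes, Toulouse}.
That's 2 components.

2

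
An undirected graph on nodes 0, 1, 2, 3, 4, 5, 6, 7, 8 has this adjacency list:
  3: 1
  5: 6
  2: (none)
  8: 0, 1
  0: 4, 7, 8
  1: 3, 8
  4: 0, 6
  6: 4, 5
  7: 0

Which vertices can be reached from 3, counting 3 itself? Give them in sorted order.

Start at 3.
Its neighbours: 1.
Then their neighbours: 8.
Then next layer: 0.
Then next layer: 4, 7.
Then next layer: 6.
Then next layer: 5.
Nothing further is reachable.

0, 1, 3, 4, 5, 6, 7, 8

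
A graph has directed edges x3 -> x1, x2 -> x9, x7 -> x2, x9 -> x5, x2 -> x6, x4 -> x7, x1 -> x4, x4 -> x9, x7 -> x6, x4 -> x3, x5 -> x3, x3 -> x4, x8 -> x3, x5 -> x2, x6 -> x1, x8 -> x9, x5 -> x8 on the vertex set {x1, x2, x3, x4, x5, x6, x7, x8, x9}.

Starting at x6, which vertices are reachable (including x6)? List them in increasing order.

x1, x2, x3, x4, x5, x6, x7, x8, x9

Start at x6.
Its neighbours: x1.
Then their neighbours: x4.
Then next layer: x3, x7, x9.
Then next layer: x2, x5.
Then next layer: x8.
Every vertex is now reached.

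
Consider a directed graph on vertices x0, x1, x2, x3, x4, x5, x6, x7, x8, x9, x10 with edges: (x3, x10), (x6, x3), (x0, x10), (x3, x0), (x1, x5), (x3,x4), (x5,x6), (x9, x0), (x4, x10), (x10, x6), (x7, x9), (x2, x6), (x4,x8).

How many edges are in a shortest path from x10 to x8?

Distance 0: x10.
Distance 1: x6.
Distance 2: x3.
Distance 3: x0, x4.
Distance 4: x8 — contains x8.

4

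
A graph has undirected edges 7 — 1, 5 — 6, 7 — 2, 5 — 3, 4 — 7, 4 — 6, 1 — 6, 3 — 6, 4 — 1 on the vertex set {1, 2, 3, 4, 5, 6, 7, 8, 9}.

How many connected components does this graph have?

3

From 1: component {1, 2, 3, 4, 5, 6, 7}.
From 8: component {8}.
From 9: component {9}.
That's 3 components.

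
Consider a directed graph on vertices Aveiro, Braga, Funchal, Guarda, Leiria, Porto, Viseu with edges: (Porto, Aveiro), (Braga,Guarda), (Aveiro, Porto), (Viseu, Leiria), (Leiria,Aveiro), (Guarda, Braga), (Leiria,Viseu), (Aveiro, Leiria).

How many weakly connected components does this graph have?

3

From Aveiro: component {Aveiro, Leiria, Porto, Viseu}.
From Braga: component {Braga, Guarda}.
From Funchal: component {Funchal}.
That's 3 components.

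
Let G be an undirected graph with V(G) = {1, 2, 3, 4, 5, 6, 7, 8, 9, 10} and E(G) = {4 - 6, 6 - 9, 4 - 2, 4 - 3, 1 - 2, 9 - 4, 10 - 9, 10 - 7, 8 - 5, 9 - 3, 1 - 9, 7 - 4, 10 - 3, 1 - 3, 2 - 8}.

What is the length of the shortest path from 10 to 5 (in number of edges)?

5

Distance 0: 10.
Distance 1: 3, 7, 9.
Distance 2: 1, 4, 6.
Distance 3: 2.
Distance 4: 8.
Distance 5: 5 — contains 5.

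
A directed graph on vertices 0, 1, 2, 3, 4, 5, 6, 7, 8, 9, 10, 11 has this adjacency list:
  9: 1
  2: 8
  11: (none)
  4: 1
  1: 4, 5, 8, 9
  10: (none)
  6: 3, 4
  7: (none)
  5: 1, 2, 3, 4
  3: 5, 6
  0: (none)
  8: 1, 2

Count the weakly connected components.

5

From 0: component {0}.
From 1: component {1, 2, 3, 4, 5, 6, 8, 9}.
From 7: component {7}.
From 10: component {10}.
From 11: component {11}.
That's 5 components.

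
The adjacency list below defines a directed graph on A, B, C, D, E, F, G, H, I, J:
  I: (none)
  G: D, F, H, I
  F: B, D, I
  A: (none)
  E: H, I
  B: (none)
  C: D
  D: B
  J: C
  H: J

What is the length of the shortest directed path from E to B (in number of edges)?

Distance 0: E.
Distance 1: H, I.
Distance 2: J.
Distance 3: C.
Distance 4: D.
Distance 5: B — contains B.

5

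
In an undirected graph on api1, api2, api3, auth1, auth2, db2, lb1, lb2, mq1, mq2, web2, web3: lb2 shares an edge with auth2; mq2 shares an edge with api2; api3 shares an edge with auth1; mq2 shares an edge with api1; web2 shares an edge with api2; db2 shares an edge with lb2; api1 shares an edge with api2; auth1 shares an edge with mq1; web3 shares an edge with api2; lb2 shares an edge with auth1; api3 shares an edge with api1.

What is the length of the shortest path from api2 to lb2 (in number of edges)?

Distance 0: api2.
Distance 1: api1, mq2, web2, web3.
Distance 2: api3.
Distance 3: auth1.
Distance 4: lb2, mq1 — contains lb2.

4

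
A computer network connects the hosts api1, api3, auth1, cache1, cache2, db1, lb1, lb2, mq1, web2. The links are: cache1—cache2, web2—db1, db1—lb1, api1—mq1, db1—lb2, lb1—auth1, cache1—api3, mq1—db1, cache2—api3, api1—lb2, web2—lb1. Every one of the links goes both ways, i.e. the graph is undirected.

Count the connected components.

2

From api1: component {api1, auth1, db1, lb1, lb2, mq1, web2}.
From api3: component {api3, cache1, cache2}.
That's 2 components.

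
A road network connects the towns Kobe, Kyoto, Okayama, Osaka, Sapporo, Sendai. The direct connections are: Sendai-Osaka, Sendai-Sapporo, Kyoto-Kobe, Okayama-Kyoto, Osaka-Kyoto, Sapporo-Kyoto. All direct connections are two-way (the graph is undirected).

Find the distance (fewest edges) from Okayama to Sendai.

Distance 0: Okayama.
Distance 1: Kyoto.
Distance 2: Kobe, Osaka, Sapporo.
Distance 3: Sendai — contains Sendai.

3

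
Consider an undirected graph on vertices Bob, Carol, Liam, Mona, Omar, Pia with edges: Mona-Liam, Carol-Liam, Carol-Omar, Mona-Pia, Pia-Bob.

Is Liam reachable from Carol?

Explore from Carol.
Distance 1: reach Liam, Omar.
Found Liam.

Yes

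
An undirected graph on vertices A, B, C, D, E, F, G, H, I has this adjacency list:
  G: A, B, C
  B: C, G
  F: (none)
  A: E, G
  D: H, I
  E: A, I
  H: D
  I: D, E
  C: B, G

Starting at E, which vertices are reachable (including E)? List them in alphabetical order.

A, B, C, D, E, G, H, I

Start at E.
Its neighbours: A, I.
Then their neighbours: D, G.
Then next layer: B, C, H.
Nothing further is reachable.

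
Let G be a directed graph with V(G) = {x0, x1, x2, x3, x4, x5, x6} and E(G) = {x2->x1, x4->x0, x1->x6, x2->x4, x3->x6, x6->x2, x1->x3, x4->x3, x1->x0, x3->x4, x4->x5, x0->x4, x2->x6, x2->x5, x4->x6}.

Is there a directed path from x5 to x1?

No

x5 has no outgoing edges, so nothing is reachable from it.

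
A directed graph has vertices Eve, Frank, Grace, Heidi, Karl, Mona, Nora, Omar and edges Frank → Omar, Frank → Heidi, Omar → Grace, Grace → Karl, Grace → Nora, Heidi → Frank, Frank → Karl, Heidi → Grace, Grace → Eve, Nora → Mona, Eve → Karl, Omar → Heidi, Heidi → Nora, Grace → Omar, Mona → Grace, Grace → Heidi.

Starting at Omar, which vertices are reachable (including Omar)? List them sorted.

Start at Omar.
Its neighbours: Grace, Heidi.
Then their neighbours: Eve, Frank, Karl, Nora.
Then next layer: Mona.
Every vertex is now reached.

Eve, Frank, Grace, Heidi, Karl, Mona, Nora, Omar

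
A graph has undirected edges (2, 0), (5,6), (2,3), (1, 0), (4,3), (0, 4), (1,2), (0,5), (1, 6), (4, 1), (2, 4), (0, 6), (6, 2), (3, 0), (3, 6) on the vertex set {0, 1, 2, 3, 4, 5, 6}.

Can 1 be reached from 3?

Explore from 3.
Distance 1: reach 0, 2, 4, 6.
Distance 2: reach 1, 5.
Found 1.

Yes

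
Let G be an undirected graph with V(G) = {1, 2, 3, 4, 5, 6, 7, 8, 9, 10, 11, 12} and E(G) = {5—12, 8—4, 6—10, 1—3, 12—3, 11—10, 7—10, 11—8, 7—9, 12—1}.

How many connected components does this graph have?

3

From 1: component {1, 3, 5, 12}.
From 2: component {2}.
From 4: component {4, 6, 7, 8, 9, 10, 11}.
That's 3 components.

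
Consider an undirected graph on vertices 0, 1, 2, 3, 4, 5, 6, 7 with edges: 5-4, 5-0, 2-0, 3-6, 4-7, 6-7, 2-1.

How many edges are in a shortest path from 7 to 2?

Distance 0: 7.
Distance 1: 4, 6.
Distance 2: 3, 5.
Distance 3: 0.
Distance 4: 2 — contains 2.

4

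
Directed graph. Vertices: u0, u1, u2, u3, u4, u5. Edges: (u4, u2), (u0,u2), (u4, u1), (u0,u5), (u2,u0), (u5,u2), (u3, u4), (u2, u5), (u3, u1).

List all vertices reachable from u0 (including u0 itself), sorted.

u0, u2, u5

Start at u0.
Its neighbours: u2, u5.
Nothing further is reachable.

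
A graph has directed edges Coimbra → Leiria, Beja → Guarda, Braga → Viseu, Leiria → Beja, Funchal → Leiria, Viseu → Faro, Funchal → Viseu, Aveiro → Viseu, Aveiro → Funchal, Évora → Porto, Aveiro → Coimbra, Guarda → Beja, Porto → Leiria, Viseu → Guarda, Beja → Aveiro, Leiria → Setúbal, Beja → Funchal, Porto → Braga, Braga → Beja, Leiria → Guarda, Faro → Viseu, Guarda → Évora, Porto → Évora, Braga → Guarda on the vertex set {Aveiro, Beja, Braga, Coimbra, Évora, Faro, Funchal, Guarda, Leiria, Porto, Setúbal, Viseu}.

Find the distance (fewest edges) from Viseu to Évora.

Distance 0: Viseu.
Distance 1: Faro, Guarda.
Distance 2: Beja, Évora — contains Évora.

2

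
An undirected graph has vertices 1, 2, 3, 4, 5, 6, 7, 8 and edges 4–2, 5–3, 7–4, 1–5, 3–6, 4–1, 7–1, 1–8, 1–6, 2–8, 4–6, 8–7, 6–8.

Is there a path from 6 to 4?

Yes

Explore from 6.
Distance 1: reach 1, 3, 4, 8.
Found 4.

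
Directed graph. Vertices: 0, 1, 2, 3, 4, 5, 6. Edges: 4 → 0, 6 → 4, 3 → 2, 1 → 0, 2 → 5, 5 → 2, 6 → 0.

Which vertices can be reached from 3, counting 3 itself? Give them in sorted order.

Start at 3.
Its neighbours: 2.
Then their neighbours: 5.
Nothing further is reachable.

2, 3, 5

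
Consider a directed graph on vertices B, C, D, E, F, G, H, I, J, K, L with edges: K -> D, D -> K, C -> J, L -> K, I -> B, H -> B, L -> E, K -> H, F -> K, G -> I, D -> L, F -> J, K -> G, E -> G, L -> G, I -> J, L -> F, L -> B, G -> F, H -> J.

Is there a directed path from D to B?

Explore from D.
Distance 1: reach K, L.
Distance 2: reach B, E, F, G, H.
Found B.

Yes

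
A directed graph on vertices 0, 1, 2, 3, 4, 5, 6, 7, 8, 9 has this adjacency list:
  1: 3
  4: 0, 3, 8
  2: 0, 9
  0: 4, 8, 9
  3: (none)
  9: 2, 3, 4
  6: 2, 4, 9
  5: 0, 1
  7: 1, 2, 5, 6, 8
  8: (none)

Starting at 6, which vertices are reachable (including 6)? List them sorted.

Start at 6.
Its neighbours: 2, 4, 9.
Then their neighbours: 0, 3, 8.
Nothing further is reachable.

0, 2, 3, 4, 6, 8, 9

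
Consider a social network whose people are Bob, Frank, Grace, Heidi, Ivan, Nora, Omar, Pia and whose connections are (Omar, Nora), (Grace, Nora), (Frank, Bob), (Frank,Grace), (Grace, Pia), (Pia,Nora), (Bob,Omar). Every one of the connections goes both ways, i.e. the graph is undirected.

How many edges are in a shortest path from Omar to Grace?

Distance 0: Omar.
Distance 1: Bob, Nora.
Distance 2: Frank, Grace, Pia — contains Grace.

2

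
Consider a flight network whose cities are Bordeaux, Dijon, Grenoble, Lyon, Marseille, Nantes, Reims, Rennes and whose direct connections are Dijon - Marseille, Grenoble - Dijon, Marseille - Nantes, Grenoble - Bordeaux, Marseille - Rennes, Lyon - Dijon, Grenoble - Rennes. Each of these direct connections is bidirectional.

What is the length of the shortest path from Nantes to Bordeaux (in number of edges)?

4

Distance 0: Nantes.
Distance 1: Marseille.
Distance 2: Dijon, Rennes.
Distance 3: Grenoble, Lyon.
Distance 4: Bordeaux — contains Bordeaux.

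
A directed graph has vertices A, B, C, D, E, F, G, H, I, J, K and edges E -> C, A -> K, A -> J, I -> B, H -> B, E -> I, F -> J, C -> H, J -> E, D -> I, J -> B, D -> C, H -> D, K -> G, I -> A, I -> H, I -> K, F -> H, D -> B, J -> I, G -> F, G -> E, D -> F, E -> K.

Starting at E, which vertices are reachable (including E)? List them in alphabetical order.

A, B, C, D, E, F, G, H, I, J, K

Start at E.
Its neighbours: C, I, K.
Then their neighbours: A, B, G, H.
Then next layer: D, F, J.
Every vertex is now reached.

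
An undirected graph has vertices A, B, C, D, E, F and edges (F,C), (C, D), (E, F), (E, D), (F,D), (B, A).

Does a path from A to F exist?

No

Explore from A.
Distance 1: reach B.
The search is exhausted without reaching F; it lies in a different component.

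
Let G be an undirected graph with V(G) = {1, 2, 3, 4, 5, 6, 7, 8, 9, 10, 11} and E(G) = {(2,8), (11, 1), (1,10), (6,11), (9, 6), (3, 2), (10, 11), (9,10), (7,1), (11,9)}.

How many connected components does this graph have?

From 1: component {1, 6, 7, 9, 10, 11}.
From 2: component {2, 3, 8}.
From 4: component {4}.
From 5: component {5}.
That's 4 components.

4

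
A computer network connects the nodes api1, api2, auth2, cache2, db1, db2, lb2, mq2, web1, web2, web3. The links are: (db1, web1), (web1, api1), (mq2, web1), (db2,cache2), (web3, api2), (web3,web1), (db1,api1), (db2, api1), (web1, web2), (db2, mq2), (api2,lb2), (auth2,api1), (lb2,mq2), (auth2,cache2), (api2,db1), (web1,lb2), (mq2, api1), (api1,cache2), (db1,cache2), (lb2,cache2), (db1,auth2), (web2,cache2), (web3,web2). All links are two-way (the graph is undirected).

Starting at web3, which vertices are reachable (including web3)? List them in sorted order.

api1, api2, auth2, cache2, db1, db2, lb2, mq2, web1, web2, web3

Start at web3.
Its neighbours: api2, web1, web2.
Then their neighbours: api1, cache2, db1, lb2, mq2.
Then next layer: auth2, db2.
Every vertex is now reached.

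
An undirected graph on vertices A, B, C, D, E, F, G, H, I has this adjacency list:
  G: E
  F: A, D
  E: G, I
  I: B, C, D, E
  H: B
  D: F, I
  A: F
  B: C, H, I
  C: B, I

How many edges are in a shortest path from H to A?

Distance 0: H.
Distance 1: B.
Distance 2: C, I.
Distance 3: D, E.
Distance 4: F, G.
Distance 5: A — contains A.

5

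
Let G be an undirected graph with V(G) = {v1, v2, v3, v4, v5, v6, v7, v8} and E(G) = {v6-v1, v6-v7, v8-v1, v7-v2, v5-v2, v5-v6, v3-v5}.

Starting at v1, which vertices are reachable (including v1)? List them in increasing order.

v1, v2, v3, v5, v6, v7, v8

Start at v1.
Its neighbours: v6, v8.
Then their neighbours: v5, v7.
Then next layer: v2, v3.
Nothing further is reachable.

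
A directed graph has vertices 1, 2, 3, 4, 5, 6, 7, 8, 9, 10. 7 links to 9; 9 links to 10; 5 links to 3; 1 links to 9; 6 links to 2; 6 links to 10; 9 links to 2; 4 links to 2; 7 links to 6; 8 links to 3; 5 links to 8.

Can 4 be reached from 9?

No

Explore from 9.
Distance 1: reach 2, 10.
The search from 9 is exhausted; no directed path reaches 4.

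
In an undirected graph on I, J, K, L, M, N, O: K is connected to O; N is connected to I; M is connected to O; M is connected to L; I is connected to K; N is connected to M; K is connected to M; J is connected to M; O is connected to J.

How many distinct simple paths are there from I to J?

I–K–M–J
I–K–M–O–J
I–K–O–J
I–K–O–M–J
I–N–M–J
I–N–M–K–O–J
I–N–M–O–J

7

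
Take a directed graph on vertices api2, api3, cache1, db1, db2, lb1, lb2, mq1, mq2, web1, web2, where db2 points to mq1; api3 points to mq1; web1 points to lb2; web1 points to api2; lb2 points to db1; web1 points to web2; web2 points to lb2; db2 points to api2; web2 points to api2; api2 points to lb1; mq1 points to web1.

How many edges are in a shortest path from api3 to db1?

4

Distance 0: api3.
Distance 1: mq1.
Distance 2: web1.
Distance 3: api2, lb2, web2.
Distance 4: db1, lb1 — contains db1.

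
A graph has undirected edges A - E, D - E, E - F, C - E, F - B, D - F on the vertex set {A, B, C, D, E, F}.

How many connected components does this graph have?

1

From A: component {A, B, C, D, E, F}.
That's 1 component.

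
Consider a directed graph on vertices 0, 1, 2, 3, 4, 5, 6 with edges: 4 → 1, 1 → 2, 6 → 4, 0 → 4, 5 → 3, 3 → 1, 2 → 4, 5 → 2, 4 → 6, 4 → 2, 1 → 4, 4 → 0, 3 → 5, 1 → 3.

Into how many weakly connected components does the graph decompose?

From 0: component {0, 1, 2, 3, 4, 5, 6}.
That's 1 component.

1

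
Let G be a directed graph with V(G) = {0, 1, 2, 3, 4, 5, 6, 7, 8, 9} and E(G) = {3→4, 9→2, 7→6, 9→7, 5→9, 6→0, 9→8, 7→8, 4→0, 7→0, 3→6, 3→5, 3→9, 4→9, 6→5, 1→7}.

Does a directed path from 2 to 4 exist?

2 has no outgoing edges, so nothing is reachable from it.

No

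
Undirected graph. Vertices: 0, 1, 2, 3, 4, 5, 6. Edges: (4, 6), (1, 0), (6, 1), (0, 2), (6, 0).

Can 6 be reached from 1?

Yes

Explore from 1.
Distance 1: reach 0, 6.
Found 6.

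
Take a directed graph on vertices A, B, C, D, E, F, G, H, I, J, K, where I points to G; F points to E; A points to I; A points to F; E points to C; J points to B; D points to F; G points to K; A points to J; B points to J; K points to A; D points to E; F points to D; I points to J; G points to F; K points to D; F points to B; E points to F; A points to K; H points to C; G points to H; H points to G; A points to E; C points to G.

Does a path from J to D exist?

No

Explore from J.
Distance 1: reach B.
The search from J is exhausted; no directed path reaches D.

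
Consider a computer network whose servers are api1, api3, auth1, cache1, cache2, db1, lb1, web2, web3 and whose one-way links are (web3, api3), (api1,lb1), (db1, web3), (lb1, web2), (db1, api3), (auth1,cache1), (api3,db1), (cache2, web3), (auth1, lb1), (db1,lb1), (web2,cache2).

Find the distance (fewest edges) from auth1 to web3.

4

Distance 0: auth1.
Distance 1: cache1, lb1.
Distance 2: web2.
Distance 3: cache2.
Distance 4: web3 — contains web3.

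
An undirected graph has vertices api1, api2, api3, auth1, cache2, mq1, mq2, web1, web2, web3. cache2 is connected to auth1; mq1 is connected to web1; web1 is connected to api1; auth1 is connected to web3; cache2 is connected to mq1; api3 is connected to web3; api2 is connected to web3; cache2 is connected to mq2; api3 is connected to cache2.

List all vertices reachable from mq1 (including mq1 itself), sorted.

api1, api2, api3, auth1, cache2, mq1, mq2, web1, web3

Start at mq1.
Its neighbours: cache2, web1.
Then their neighbours: api1, api3, auth1, mq2.
Then next layer: web3.
Then next layer: api2.
Nothing further is reachable.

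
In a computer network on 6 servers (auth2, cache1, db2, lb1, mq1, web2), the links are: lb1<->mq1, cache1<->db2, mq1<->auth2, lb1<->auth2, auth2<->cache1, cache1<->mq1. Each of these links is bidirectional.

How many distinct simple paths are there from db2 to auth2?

3

db2–cache1–auth2
db2–cache1–mq1–auth2
db2–cache1–mq1–lb1–auth2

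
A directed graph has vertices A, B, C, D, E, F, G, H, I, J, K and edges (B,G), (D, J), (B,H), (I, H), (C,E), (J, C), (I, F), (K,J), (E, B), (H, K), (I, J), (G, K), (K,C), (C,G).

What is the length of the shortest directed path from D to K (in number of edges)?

4

Distance 0: D.
Distance 1: J.
Distance 2: C.
Distance 3: E, G.
Distance 4: B, K — contains K.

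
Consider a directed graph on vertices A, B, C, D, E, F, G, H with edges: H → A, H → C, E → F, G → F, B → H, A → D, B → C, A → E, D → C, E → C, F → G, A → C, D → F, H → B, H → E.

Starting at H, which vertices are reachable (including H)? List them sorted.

A, B, C, D, E, F, G, H

Start at H.
Its neighbours: A, B, C, E.
Then their neighbours: D, F.
Then next layer: G.
Every vertex is now reached.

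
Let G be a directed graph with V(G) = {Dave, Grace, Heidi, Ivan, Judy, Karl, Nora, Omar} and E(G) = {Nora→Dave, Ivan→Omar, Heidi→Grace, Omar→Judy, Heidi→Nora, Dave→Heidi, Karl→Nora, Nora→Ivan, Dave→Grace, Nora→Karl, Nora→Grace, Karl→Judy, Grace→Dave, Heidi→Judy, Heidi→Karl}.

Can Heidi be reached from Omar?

Explore from Omar.
Distance 1: reach Judy.
The search from Omar is exhausted; no directed path reaches Heidi.

No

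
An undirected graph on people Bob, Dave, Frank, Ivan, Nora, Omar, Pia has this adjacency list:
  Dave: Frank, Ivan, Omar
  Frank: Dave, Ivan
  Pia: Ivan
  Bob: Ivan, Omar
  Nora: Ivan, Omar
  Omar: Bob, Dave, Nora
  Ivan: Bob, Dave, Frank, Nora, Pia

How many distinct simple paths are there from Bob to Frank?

7

Bob–Ivan–Dave–Frank
Bob–Ivan–Frank
Bob–Ivan–Nora–Omar–Dave–Frank
Bob–Omar–Dave–Frank
Bob–Omar–Dave–Ivan–Frank
Bob–Omar–Nora–Ivan–Dave–Frank
Bob–Omar–Nora–Ivan–Frank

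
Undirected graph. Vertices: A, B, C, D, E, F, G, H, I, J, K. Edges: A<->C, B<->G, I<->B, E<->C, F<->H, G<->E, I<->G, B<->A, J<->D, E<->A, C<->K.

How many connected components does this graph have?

From A: component {A, B, C, E, G, I, K}.
From D: component {D, J}.
From F: component {F, H}.
That's 3 components.

3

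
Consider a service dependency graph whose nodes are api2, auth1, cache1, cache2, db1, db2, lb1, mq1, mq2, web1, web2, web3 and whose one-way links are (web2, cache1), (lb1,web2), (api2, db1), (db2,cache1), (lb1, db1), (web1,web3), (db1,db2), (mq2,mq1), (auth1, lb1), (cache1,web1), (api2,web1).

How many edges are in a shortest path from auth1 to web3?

Distance 0: auth1.
Distance 1: lb1.
Distance 2: db1, web2.
Distance 3: cache1, db2.
Distance 4: web1.
Distance 5: web3 — contains web3.

5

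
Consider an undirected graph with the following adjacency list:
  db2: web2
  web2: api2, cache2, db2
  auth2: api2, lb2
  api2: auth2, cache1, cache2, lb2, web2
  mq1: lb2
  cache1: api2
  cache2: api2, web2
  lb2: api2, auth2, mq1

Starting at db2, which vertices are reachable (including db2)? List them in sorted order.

Start at db2.
Its neighbours: web2.
Then their neighbours: api2, cache2.
Then next layer: auth2, cache1, lb2.
Then next layer: mq1.
Every vertex is now reached.

api2, auth2, cache1, cache2, db2, lb2, mq1, web2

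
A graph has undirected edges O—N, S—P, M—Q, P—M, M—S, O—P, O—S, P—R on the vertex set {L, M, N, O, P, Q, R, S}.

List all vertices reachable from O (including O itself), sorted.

M, N, O, P, Q, R, S

Start at O.
Its neighbours: N, P, S.
Then their neighbours: M, R.
Then next layer: Q.
Nothing further is reachable.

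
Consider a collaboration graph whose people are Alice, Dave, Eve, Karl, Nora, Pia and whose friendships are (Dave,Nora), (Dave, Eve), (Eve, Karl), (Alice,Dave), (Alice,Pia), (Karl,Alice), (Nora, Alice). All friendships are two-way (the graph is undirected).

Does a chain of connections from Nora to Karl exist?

Explore from Nora.
Distance 1: reach Alice, Dave.
Distance 2: reach Eve, Karl, Pia.
Found Karl.

Yes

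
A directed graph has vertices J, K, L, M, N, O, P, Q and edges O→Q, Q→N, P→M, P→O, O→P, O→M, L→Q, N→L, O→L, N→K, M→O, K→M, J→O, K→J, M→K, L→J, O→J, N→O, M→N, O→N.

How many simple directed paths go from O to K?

O→L→Q→N→K
O→M→K
O→M→N→K
O→N→K
O→P→M→K
O→P→M→N→K
O→Q→N→K

7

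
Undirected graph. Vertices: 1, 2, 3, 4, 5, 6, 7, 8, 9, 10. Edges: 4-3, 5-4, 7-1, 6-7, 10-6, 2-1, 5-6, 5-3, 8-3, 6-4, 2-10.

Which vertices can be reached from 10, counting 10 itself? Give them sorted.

Start at 10.
Its neighbours: 2, 6.
Then their neighbours: 1, 4, 5, 7.
Then next layer: 3.
Then next layer: 8.
Nothing further is reachable.

1, 2, 3, 4, 5, 6, 7, 8, 10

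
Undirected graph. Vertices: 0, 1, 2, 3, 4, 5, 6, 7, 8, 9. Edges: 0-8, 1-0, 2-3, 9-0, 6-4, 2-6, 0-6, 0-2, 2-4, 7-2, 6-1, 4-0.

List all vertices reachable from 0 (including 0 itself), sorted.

0, 1, 2, 3, 4, 6, 7, 8, 9

Start at 0.
Its neighbours: 1, 2, 4, 6, 8, 9.
Then their neighbours: 3, 7.
Nothing further is reachable.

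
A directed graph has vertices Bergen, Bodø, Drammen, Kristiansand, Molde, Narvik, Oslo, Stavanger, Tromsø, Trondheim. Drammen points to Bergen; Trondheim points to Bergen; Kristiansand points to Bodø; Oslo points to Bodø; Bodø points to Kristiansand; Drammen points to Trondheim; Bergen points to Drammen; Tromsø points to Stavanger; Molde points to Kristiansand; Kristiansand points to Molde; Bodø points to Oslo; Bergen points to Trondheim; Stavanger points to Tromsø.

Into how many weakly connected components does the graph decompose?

4

From Bergen: component {Bergen, Drammen, Trondheim}.
From Bodø: component {Bodø, Kristiansand, Molde, Oslo}.
From Narvik: component {Narvik}.
From Stavanger: component {Stavanger, Tromsø}.
That's 4 components.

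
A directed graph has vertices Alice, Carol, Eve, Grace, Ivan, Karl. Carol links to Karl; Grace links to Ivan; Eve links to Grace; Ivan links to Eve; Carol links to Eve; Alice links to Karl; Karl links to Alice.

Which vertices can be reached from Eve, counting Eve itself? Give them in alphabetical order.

Start at Eve.
Its neighbours: Grace.
Then their neighbours: Ivan.
Nothing further is reachable.

Eve, Grace, Ivan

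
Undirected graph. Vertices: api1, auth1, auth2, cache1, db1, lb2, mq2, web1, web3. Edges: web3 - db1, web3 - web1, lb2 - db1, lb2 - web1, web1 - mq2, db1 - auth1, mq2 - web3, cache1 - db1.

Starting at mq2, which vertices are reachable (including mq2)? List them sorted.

Start at mq2.
Its neighbours: web1, web3.
Then their neighbours: db1, lb2.
Then next layer: auth1, cache1.
Nothing further is reachable.

auth1, cache1, db1, lb2, mq2, web1, web3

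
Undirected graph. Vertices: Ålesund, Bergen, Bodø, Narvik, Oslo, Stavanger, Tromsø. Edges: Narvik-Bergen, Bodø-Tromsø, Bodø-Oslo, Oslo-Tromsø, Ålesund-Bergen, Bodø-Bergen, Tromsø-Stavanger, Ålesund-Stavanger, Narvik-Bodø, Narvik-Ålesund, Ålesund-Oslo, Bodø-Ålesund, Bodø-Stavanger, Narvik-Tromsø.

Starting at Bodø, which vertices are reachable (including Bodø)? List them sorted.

Start at Bodø.
Its neighbours: Ålesund, Bergen, Narvik, Oslo, Stavanger, Tromsø.
Every vertex is now reached.

Ålesund, Bergen, Bodø, Narvik, Oslo, Stavanger, Tromsø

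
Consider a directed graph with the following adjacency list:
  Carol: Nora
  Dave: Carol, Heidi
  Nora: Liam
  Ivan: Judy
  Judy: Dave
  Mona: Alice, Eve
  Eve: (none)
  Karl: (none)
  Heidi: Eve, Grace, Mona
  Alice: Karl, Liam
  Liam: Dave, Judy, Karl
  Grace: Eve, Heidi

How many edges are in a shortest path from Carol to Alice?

Distance 0: Carol.
Distance 1: Nora.
Distance 2: Liam.
Distance 3: Dave, Judy, Karl.
Distance 4: Heidi.
Distance 5: Eve, Grace, Mona.
Distance 6: Alice — contains Alice.

6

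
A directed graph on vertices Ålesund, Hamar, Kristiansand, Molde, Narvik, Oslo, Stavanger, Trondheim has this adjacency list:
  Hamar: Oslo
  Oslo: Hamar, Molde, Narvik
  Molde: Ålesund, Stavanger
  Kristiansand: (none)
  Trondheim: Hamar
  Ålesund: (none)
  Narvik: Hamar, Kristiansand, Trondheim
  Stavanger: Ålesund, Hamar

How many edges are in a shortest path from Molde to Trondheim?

5

Distance 0: Molde.
Distance 1: Ålesund, Stavanger.
Distance 2: Hamar.
Distance 3: Oslo.
Distance 4: Narvik.
Distance 5: Kristiansand, Trondheim — contains Trondheim.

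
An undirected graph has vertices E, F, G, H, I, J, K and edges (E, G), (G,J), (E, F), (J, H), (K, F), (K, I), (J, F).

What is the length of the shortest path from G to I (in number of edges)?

4

Distance 0: G.
Distance 1: E, J.
Distance 2: F, H.
Distance 3: K.
Distance 4: I — contains I.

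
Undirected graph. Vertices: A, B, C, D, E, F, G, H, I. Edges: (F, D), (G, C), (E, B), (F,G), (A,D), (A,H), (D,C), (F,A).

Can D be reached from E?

Explore from E.
Distance 1: reach B.
The search is exhausted without reaching D; it lies in a different component.

No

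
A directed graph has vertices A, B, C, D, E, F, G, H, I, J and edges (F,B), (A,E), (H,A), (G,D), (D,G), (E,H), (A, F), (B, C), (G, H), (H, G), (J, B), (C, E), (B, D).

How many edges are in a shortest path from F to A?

Distance 0: F.
Distance 1: B.
Distance 2: C, D.
Distance 3: E, G.
Distance 4: H.
Distance 5: A — contains A.

5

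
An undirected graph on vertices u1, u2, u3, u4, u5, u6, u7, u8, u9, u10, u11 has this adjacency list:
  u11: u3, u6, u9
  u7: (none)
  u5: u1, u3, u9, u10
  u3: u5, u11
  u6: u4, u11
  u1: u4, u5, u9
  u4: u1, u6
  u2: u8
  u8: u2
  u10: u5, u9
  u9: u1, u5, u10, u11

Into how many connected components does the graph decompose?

From u1: component {u1, u3, u4, u5, u6, u9, u10, u11}.
From u2: component {u2, u8}.
From u7: component {u7}.
That's 3 components.

3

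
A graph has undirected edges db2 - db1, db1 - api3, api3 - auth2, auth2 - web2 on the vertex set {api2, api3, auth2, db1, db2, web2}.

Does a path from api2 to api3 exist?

api2 has no edges, so nothing is reachable from it.

No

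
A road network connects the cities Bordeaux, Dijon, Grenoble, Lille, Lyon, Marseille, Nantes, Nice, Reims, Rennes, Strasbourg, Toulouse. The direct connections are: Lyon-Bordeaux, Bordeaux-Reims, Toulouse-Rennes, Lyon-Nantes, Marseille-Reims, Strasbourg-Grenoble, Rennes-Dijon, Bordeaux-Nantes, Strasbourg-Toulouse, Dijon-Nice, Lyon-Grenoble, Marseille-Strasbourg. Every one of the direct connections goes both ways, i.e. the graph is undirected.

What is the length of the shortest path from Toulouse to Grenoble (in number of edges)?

Distance 0: Toulouse.
Distance 1: Rennes, Strasbourg.
Distance 2: Dijon, Grenoble, Marseille — contains Grenoble.

2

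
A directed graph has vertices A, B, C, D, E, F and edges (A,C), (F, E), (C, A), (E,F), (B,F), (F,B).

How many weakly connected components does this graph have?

From A: component {A, C}.
From B: component {B, E, F}.
From D: component {D}.
That's 3 components.

3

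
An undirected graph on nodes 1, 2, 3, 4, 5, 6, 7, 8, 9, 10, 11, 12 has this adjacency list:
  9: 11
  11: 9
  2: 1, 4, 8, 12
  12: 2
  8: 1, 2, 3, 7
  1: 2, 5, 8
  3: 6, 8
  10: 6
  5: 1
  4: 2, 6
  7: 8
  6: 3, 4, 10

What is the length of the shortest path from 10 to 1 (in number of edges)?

Distance 0: 10.
Distance 1: 6.
Distance 2: 3, 4.
Distance 3: 2, 8.
Distance 4: 1, 7, 12 — contains 1.

4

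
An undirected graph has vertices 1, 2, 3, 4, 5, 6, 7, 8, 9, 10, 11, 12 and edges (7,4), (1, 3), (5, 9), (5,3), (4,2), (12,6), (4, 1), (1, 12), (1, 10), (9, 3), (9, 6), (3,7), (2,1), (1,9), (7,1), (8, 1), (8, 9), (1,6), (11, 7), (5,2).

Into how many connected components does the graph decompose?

1

From 1: component {1, 2, 3, 4, 5, 6, 7, 8, 9, 10, 11, 12}.
That's 1 component.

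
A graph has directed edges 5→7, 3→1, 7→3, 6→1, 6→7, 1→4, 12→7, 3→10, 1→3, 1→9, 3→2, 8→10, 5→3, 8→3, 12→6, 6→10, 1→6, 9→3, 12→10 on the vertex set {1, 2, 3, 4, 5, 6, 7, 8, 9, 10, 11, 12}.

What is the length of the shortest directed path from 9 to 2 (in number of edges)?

Distance 0: 9.
Distance 1: 3.
Distance 2: 1, 2, 10 — contains 2.

2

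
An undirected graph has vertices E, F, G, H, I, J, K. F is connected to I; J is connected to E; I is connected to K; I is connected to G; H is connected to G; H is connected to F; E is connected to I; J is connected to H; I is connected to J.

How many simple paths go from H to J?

H–F–I–E–J
H–F–I–J
H–G–I–E–J
H–G–I–J
H–J

5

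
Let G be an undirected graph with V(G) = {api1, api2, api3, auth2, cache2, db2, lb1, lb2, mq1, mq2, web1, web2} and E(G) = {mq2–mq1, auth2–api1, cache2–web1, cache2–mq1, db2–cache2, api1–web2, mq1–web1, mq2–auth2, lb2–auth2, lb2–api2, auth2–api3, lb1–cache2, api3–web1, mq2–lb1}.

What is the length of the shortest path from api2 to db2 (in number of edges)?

Distance 0: api2.
Distance 1: lb2.
Distance 2: auth2.
Distance 3: api1, api3, mq2.
Distance 4: lb1, mq1, web1, web2.
Distance 5: cache2.
Distance 6: db2 — contains db2.

6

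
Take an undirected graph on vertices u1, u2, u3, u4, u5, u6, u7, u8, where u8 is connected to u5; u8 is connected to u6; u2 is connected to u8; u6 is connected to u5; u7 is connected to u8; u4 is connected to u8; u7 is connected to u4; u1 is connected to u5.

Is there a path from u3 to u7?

u3 has no edges, so nothing is reachable from it.

No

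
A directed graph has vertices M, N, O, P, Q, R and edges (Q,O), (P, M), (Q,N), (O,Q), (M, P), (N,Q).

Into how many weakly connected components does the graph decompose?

From M: component {M, P}.
From N: component {N, O, Q}.
From R: component {R}.
That's 3 components.

3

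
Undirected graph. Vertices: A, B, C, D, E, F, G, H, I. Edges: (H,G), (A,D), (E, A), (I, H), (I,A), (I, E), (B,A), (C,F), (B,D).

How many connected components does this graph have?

2

From A: component {A, B, D, E, G, H, I}.
From C: component {C, F}.
That's 2 components.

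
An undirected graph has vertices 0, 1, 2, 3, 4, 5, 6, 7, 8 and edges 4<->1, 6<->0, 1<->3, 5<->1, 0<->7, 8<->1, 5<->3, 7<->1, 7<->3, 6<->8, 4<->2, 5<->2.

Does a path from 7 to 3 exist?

Yes

Explore from 7.
Distance 1: reach 0, 1, 3.
Found 3.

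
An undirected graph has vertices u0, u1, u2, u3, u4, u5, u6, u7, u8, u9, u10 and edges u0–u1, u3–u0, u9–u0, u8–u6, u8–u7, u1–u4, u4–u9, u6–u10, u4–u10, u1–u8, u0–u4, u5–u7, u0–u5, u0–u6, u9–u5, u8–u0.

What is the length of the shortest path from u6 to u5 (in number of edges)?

2

Distance 0: u6.
Distance 1: u0, u8, u10.
Distance 2: u1, u3, u4, u5, u7, u9 — contains u5.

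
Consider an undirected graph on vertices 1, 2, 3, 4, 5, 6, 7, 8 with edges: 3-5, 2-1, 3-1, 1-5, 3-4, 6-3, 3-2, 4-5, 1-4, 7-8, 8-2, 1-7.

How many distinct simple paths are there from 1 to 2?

1–2
1–3–2
1–4–3–2
1–4–5–3–2
1–5–3–2
1–5–4–3–2
1–7–8–2

7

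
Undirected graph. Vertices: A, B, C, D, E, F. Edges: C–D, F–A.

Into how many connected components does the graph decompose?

From A: component {A, F}.
From B: component {B}.
From C: component {C, D}.
From E: component {E}.
That's 4 components.

4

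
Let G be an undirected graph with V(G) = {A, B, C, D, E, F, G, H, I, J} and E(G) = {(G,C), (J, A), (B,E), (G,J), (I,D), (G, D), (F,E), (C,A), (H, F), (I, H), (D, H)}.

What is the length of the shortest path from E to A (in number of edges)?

6

Distance 0: E.
Distance 1: B, F.
Distance 2: H.
Distance 3: D, I.
Distance 4: G.
Distance 5: C, J.
Distance 6: A — contains A.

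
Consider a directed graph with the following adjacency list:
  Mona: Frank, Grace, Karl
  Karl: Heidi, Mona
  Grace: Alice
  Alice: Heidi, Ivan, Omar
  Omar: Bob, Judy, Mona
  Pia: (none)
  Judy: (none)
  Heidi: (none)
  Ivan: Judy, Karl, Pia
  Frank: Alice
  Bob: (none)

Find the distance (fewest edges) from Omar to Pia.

Distance 0: Omar.
Distance 1: Bob, Judy, Mona.
Distance 2: Frank, Grace, Karl.
Distance 3: Alice, Heidi.
Distance 4: Ivan.
Distance 5: Pia — contains Pia.

5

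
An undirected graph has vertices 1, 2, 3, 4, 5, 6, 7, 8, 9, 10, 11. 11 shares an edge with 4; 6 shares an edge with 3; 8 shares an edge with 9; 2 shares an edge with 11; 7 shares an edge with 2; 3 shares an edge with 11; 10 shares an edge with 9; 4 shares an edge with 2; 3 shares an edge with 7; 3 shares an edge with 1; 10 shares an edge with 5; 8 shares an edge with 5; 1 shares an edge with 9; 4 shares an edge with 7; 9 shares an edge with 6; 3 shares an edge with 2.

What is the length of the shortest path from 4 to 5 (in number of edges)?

6

Distance 0: 4.
Distance 1: 2, 7, 11.
Distance 2: 3.
Distance 3: 1, 6.
Distance 4: 9.
Distance 5: 8, 10.
Distance 6: 5 — contains 5.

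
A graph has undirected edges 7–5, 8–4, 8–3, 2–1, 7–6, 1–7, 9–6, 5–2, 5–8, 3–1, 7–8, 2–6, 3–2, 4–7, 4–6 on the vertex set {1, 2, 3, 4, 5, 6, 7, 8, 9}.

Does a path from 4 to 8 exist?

Yes

Explore from 4.
Distance 1: reach 6, 7, 8.
Found 8.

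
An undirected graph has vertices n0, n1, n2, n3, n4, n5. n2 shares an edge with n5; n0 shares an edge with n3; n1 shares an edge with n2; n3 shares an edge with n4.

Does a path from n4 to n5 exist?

Explore from n4.
Distance 1: reach n3.
Distance 2: reach n0.
The search is exhausted without reaching n5; it lies in a different component.

No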